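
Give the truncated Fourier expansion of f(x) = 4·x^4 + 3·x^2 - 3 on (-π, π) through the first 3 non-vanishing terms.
(180 - 32·π^2)·cos(x) + (-9 + 8·π^2)·cos(2·x) - 3 + π^2 + 4·π^4/5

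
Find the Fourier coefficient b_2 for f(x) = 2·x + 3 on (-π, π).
b_2 = (1/π) ∫_{-π}^{π} f(x)·sin(2x) dx.
Evaluate the integral (use parity and integration by parts as needed): b_2 = -2.

Final answer: -2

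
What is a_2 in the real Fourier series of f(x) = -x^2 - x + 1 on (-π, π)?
a_2 = (1/π) ∫_{-π}^{π} f(x)·cos(2x) dx.
Evaluate the integral (use parity and integration by parts as needed): a_2 = -1.

Final answer: -1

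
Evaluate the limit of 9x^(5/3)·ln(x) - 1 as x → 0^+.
The product is a 0·∞ indeterminate form at x → 0⁺.
Rewrite the product as 9·ln(x) / x^(-5/3) and apply L'Hôpital, or use the standard hierarchy x^(-5/3) ≫ |ln x| as x → 0⁺.
The indeterminate product → 0, so the limit = -1.

Final answer: -1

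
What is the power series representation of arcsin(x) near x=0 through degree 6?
3·x^5/40 + x^3/6 + x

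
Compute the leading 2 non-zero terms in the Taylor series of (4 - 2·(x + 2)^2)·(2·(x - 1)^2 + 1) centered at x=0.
-8·x - 12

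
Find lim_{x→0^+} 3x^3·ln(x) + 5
The product is a 0·∞ indeterminate form at x → 0⁺.
Rewrite the product as 3·ln(x) / x^(-3) and apply L'Hôpital, or use the standard hierarchy x^(-3) ≫ |ln x| as x → 0⁺.
The indeterminate product → 0, so the limit = 5.

Final answer: 5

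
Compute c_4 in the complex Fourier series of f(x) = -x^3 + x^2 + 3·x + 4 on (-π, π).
Compute the real Fourier coefficients first: a_4 = 1/4, b_4 = -27/16 + π^2/2.
Then c_4 = (a_4 − i·b_4)/2 = 1/8 - i·π^2/4 + 27·i/32.

Final answer: 1/8 - i·π^2/4 + 27·i/32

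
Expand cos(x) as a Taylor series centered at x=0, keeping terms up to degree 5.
x^4/24 - x^2/2 + 1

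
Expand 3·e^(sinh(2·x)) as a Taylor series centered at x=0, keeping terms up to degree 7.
1024·x^7/105 + 148·x^6/15 + 48·x^5/5 + 10·x^4 + 8·x^3 + 6·x^2 + 6·x + 3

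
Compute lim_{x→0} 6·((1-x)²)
Direct substitution at x = 0 gives 6.

Final answer: 6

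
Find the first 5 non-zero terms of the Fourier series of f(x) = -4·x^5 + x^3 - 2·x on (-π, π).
(-976 - 8·π^4 + 162·π^2)·sin(x) + (-21·π^2 + 67/2 + 4·π^4)·sin(2·x) + (-8·π^4/3 - 464/81 + 178·π^2/27)·sin(3·x) + (-3·π^2 + 17/8 + 2·π^4)·sin(4·x) + (-8·π^4/5 - 752/625 + 42·π^2/25)·sin(5·x)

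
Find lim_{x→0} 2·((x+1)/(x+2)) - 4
Direct substitution at x = 0 gives -3.

Final answer: -3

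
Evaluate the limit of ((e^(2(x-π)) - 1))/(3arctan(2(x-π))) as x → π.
Both numerator and denominator → 0 as x → π; this is a 0/0 indeterminate form.
Expand each to leading order near x = π: numerator ~ 2·(x - π), denominator ~ 6·(x - π).
The limit of the ratio is 1/3.

Final answer: 1/3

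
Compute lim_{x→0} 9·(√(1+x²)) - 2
Direct substitution at x = 0 gives 7.

Final answer: 7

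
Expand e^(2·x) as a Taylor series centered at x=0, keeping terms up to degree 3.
4·x^3/3 + 2·x^2 + 2·x + 1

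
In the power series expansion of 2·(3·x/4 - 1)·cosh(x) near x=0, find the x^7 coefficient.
Expand to order 7: 2·(3·x/4 - 1)·cosh(x) = x^7/480 - x^6/360 + x^5/16 - x^4/12 + 3·x^3/4 - x^2 + 3·x/2 - 2 + O(x^8).
The coefficient of x^7 is 1/480.

Final answer: 1/480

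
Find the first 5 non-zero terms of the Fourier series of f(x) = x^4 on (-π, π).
(48 - 8·π^2)·cos(x) + (-3 + 2·π^2)·cos(2·x) + (16/27 - 8·π^2/9)·cos(3·x) + (-3/16 + π^2/2)·cos(4·x) + π^4/5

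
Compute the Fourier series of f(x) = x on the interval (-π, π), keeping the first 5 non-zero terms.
2·sin(x) - sin(2·x) + 2·sin(3·x)/3 - sin(4·x)/2 + 2·sin(5·x)/5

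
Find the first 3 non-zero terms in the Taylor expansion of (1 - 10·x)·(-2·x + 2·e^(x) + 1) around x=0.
x^2 - 30·x + 3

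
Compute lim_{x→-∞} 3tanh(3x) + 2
Evaluate the dominant behaviour as x → -∞; each term tends to a finite value or vanishes.
Limit = -1.

Final answer: -1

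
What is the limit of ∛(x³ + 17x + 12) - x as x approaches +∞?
This is an ∞ − ∞ indeterminate form.
Multiply by (A² + AB + B²)/(A² + AB + B²) where A = ∛(x³+17x + 12), B = x to use A³ − B³ = (A−B)(A²+AB+B²); the x³ terms cancel, leaving (17x + 12)/(A²+AB+B²) with denominator ~ 3x², so the limit is 0.
Limit = 0.

Final answer: 0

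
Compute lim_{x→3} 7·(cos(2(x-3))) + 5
Direct substitution at x = 3 gives 12.

Final answer: 12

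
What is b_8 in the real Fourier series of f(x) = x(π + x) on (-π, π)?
b_8 = (1/π) ∫_{-π}^{π} f(x)·sin(8x) dx.
Evaluate the integral (use parity and integration by parts as needed): b_8 = -π/4.

Final answer: -π/4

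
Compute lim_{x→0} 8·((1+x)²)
Direct substitution at x = 0 gives 8.

Final answer: 8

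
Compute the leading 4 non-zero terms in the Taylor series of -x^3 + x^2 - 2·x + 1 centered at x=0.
-x^3 + x^2 - 2·x + 1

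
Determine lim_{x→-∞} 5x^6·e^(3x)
This is a 0·∞ indeterminate form at x → -∞.
Rewrite the product as 5x^6 / e^(-3x) (an ∞/∞ form) and apply L'Hôpital, or use the standard hierarchy e^(3|x|) ≫ |x^6| as x → -∞.
The indeterminate product → 0, so the limit = 0.

Final answer: 0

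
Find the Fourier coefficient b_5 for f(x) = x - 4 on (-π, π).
b_5 = (1/π) ∫_{-π}^{π} f(x)·sin(5x) dx.
Evaluate the integral (use parity and integration by parts as needed): b_5 = 2/5.

Final answer: 2/5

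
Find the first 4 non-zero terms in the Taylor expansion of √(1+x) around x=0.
x^3/16 - x^2/8 + x/2 + 1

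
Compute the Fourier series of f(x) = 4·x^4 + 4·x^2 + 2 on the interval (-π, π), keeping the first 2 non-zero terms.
(176 - 32·π^2)·cos(x) + 2 + 4·π^2/3 + 4·π^4/5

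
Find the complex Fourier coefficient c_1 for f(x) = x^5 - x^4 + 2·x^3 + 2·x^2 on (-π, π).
Compute the real Fourier coefficients first: a_1 = -56 + 8·π^2, b_1 = -36·π^2 + 2·π^4 + 216.
Then c_1 = (a_1 − i·b_1)/2 = -28 + 4·π^2 - 108·i - i·π^4 + 18·i·π^2.

Final answer: -28 + 4·π^2 - 108·i - i·π^4 + 18·i·π^2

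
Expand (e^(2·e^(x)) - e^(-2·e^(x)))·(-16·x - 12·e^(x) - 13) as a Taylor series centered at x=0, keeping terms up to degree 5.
x^5·(-4667·e^(2)/20 - 409·e^(-2)/60) + x^4·(-2677·e^(2)/12 + 67·e^(-2)/12) + x^3·(-569·e^(2)/3 + 79·e^(-2)/3) + x^2·(-137·e^(2) - 25·e^(-2)) + x·(-78·e^(2) - 22·e^(-2)) - 25·e^(2) + 25·e^(-2)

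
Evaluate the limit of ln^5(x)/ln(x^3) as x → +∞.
This is an ∞/∞ indeterminate form as x → +∞.
Write ln(x^3) = 3·ln(x), reducing the quotient to ln^4(x)/3 → ∞.
Limit = ∞.

Final answer: ∞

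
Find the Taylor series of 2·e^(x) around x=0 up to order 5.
x^5/60 + x^4/12 + x^3/3 + x^2 + 2·x + 2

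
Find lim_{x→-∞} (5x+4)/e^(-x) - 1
The quotient is an ∞/∞ indeterminate form as x → -∞.
Compare growth rates of the dominant terms (exponentials ≫ polynomials ≫ logarithms), or apply L'Hôpital's rule; the quotient → 0.
Adding the constant: 0 - 1 = -1. Limit = -1.

Final answer: -1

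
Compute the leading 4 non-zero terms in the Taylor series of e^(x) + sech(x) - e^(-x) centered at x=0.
x^3/3 - x^2/2 + 2·x + 1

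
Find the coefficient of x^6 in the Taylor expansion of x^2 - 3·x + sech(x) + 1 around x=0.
Expand to order 6: x^2 - 3·x + sech(x) + 1 = -61·x^6/720 + 5·x^4/24 + x^2/2 - 3·x + 2 + O(x^7).
The coefficient of x^6 is -61/720.

Final answer: -61/720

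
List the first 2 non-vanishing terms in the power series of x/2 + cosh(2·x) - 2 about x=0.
x/2 - 1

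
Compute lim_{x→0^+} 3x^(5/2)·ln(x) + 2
The product is a 0·∞ indeterminate form at x → 0⁺.
Rewrite the product as 3·ln(x) / x^(-5/2) and apply L'Hôpital, or use the standard hierarchy x^(-5/2) ≫ |ln x| as x → 0⁺.
The indeterminate product → 0, so the limit = 2.

Final answer: 2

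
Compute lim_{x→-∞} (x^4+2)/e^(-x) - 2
The quotient is an ∞/∞ indeterminate form as x → -∞.
Compare growth rates of the dominant terms (exponentials ≫ polynomials ≫ logarithms), or apply L'Hôpital's rule; the quotient → 0.
Adding the constant: 0 - 2 = -2. Limit = -2.

Final answer: -2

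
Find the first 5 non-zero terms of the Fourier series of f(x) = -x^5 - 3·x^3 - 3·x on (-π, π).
(-210 - 2·π^4 + 34·π^2)·sin(x) + (-2·π^2 + 6 + π^4)·sin(2·x) + (-2·π^4/3 - 14·π^2/27 - 134/81)·sin(3·x) + (75/64 + 7·π^2/8 + π^4/2)·sin(4·x) + (-2·π^4/5 - 22·π^2/25 - 618/625)·sin(5·x)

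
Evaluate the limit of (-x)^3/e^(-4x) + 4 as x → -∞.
The quotient is an ∞/∞ indeterminate form as x → -∞.
Compare growth rates of the dominant terms (exponentials ≫ polynomials ≫ logarithms), or apply L'Hôpital's rule; the quotient → 0.
Adding the constant: 0 + 4 = 4. Limit = 4.

Final answer: 4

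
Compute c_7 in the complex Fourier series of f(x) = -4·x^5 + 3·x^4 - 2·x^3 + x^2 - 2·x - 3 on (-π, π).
Compute the real Fourier coefficients first: a_7 = -24·π^2/49 - 52/2401, b_7 = -8·π^4/7 - 36·π^2/343 - 9388/16807.
Then c_7 = (a_7 − i·b_7)/2 = -12·π^2/49 - 26/2401 + 4694·i/16807 + 18·i·π^2/343 + 4·i·π^4/7.

Final answer: -12·π^2/49 - 26/2401 + 4694·i/16807 + 18·i·π^2/343 + 4·i·π^4/7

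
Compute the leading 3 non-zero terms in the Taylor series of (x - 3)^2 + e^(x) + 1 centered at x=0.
3·x^2/2 - 5·x + 11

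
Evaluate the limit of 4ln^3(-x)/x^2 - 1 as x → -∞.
The quotient is an ∞/∞ indeterminate form as x → -∞.
Compare growth rates of the dominant terms (exponentials ≫ polynomials ≫ logarithms), or apply L'Hôpital's rule; the quotient → 0.
Adding the constant: 0 - 1 = -1. Limit = -1.

Final answer: -1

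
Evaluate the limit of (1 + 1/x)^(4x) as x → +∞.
As x → +∞: write (1 + 1/x)^(4x) = ((1 + 1/x)^x)^4 → (e^1)^4 = e^4.
Limit = e^(4).

Final answer: e^(4)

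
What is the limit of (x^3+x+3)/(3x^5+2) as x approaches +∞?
This is an ∞/∞ indeterminate form as x → +∞.
Divide numerator and denominator by x^5 and let the lower-order terms vanish; the numerator's degree 3 is below the denominator's degree 5, so the quotient → 0.
Limit = 0.

Final answer: 0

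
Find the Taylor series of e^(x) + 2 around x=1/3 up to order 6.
e^(1/3) + 2 + e^(1/3)·(x - 1/3) + e^(1/3)·(x - 1/3)^2/2 + e^(1/3)·(x - 1/3)^3/6 + e^(1/3)·(x - 1/3)^4/24 + e^(1/3)·(x - 1/3)^5/120 + e^(1/3)·(x - 1/3)^6/720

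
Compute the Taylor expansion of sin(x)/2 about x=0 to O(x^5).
-x^3/12 + x/2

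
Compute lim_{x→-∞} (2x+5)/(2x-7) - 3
Evaluate the dominant behaviour as x → -∞; each term tends to a finite value or vanishes.
Limit = -2.

Final answer: -2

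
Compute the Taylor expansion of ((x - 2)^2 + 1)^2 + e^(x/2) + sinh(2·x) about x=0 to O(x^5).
385·x^4/384 - 319·x^3/48 + 209·x^2/8 - 75·x/2 + 26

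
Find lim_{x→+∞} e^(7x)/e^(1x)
This is an ∞/∞ indeterminate form as x → +∞.
Rewrite e^(7x)/e^(1x) = e^((7−1)x) = e^(6x); the exponent coefficient is 6 > 0 so e^(6x) → ∞.
Limit = ∞.

Final answer: ∞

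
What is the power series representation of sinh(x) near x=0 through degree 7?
x^7/5040 + x^5/120 + x^3/6 + x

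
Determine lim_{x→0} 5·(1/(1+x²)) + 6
Direct substitution at x = 0 gives 11.

Final answer: 11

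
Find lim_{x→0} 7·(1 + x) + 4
Direct substitution at x = 0 gives 11.

Final answer: 11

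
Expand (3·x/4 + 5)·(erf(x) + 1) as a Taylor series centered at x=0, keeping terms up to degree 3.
-10·x^3/(3·√(π)) + 3·x^2/(2·√(π)) + x·(3/4 + 10/√(π)) + 5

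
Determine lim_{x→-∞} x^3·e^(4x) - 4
The product is a 0·∞ indeterminate form at x → -∞.
Rewrite the product as x^3 / e^(-4x) (an ∞/∞ form) and apply L'Hôpital, or use the standard hierarchy e^(4|x|) ≫ |x^3| as x → -∞.
The indeterminate product → 0, so the limit = -4.

Final answer: -4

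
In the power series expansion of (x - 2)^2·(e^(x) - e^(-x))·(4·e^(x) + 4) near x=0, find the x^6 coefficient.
Expand to order 6: (x - 2)^2·(e^(x) - e^(-x))·(4·e^(x) + 4) = -4·x^6/9 + 8·x^5/15 - 8·x^4 + 32·x^3/3 - 32·x^2 + 64·x + O(x^7).
The coefficient of x^6 is -4/9.

Final answer: -4/9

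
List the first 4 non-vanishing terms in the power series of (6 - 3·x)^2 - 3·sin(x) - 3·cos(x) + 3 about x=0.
x^3/2 + 21·x^2/2 - 39·x + 36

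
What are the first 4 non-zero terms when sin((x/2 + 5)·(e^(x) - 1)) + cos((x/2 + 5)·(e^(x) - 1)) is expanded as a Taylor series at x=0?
-139·x^3/4 - 19·x^2/2 + 5·x + 1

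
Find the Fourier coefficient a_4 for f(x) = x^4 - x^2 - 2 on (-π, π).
a_4 = (1/π) ∫_{-π}^{π} f(x)·cos(4x) dx.
Evaluate the integral (use parity and integration by parts as needed): a_4 = -7/16 + π^2/2.

Final answer: -7/16 + π^2/2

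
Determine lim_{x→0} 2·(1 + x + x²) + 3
Direct substitution at x = 0 gives 5.

Final answer: 5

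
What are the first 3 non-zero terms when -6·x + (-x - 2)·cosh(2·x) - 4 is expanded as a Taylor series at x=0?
-4·x^2 - 7·x - 6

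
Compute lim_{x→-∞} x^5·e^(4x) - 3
The product is a 0·∞ indeterminate form at x → -∞.
Rewrite the product as x^5 / e^(-4x) (an ∞/∞ form) and apply L'Hôpital, or use the standard hierarchy e^(4|x|) ≫ |x^5| as x → -∞.
The indeterminate product → 0, so the limit = -3.

Final answer: -3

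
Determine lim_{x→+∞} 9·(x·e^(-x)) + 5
Evaluate the dominant behaviour as x → +∞; each term tends to a finite value or vanishes.
Limit = 5.

Final answer: 5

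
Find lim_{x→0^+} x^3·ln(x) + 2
The product is a 0·∞ indeterminate form at x → 0⁺.
Rewrite the product as ln(x) / x^(-3) and apply L'Hôpital, or use the standard hierarchy x^(-3) ≫ |ln x| as x → 0⁺.
The indeterminate product → 0, so the limit = 2.

Final answer: 2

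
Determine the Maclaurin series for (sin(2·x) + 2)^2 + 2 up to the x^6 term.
128·x^6/45 + 16·x^5/15 - 16·x^4/3 - 16·x^3/3 + 4·x^2 + 8·x + 6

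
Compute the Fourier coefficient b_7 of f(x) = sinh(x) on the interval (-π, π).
b_7 = (1/π) ∫_{-π}^{π} f(x)·sin(7x) dx.
Evaluate the integral (use parity and integration by parts as needed): b_7 = 7·sinh(π)/(25·π).

Final answer: 7·sinh(π)/(25·π)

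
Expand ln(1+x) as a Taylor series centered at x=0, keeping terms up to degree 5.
x^5/5 - x^4/4 + x^3/3 - x^2/2 + x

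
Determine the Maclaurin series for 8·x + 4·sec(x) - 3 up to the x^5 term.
5·x^4/6 + 2·x^2 + 8·x + 1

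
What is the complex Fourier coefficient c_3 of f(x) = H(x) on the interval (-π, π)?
Compute the real Fourier coefficients first: a_3 = 0, b_3 = 2/(3·π).
Then c_3 = (a_3 − i·b_3)/2 = -i/(3·π).

Final answer: -i/(3·π)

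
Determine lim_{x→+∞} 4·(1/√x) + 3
Evaluate the dominant behaviour as x → +∞; each term tends to a finite value or vanishes.
Limit = 3.

Final answer: 3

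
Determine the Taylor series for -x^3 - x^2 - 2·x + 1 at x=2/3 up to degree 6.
-29/27 - 14·(x - 2/3)/3 - 3·(x - 2/3)^2 - (x - 2/3)^3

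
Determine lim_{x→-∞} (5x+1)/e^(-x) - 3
The quotient is an ∞/∞ indeterminate form as x → -∞.
Compare growth rates of the dominant terms (exponentials ≫ polynomials ≫ logarithms), or apply L'Hôpital's rule; the quotient → 0.
Adding the constant: 0 - 3 = -3. Limit = -3.

Final answer: -3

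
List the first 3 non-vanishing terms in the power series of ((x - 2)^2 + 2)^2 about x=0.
28·x^2 - 48·x + 36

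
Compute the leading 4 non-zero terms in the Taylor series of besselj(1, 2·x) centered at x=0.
-x^7/144 + x^5/12 - x^3/2 + x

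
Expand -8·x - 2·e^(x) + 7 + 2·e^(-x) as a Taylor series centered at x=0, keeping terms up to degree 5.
-x^5/30 - 2·x^3/3 - 12·x + 7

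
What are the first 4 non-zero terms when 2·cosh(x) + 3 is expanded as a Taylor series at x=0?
x^6/360 + x^4/12 + x^2 + 5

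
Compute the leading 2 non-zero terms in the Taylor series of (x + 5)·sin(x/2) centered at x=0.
x^2/2 + 5·x/2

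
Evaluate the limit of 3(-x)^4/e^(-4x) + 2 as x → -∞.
The quotient is an ∞/∞ indeterminate form as x → -∞.
Compare growth rates of the dominant terms (exponentials ≫ polynomials ≫ logarithms), or apply L'Hôpital's rule; the quotient → 0.
Adding the constant: 0 + 2 = 2. Limit = 2.

Final answer: 2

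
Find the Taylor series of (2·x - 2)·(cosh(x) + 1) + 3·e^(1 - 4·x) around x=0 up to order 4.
x^4·(-1/12 + 32·e) + x^3·(1 - 32·e) + x^2·(-1 + 24·e) + x·(4 - 12·e) - 4 + 3·e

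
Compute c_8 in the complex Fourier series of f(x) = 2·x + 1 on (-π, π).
Compute the real Fourier coefficients first: a_8 = 0, b_8 = -1/2.
Then c_8 = (a_8 − i·b_8)/2 = i/4.

Final answer: i/4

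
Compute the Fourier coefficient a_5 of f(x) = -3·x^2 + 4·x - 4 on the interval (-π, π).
a_5 = (1/π) ∫_{-π}^{π} f(x)·cos(5x) dx.
Evaluate the integral (use parity and integration by parts as needed): a_5 = 12/25.

Final answer: 12/25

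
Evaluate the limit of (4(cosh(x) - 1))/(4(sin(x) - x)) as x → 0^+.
Both numerator and denominator → 0 as x → 0^+; this is a 0/0 indeterminate form.
Expand each to leading order near x = 0: numerator ~ 2·x^2, denominator ~ -2·x^3/3.
The limit of the ratio is -∞.

Final answer: -∞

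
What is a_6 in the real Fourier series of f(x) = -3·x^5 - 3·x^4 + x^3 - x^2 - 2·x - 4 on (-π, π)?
a_6 = (1/π) ∫_{-π}^{π} f(x)·cos(6x) dx.
Evaluate the integral (use parity and integration by parts as needed): a_6 = -2·π^2/3.

Final answer: -2·π^2/3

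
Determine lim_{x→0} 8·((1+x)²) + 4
Direct substitution at x = 0 gives 12.

Final answer: 12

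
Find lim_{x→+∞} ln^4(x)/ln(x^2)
This is an ∞/∞ indeterminate form as x → +∞.
Write ln(x^2) = 2·ln(x), reducing the quotient to ln^3(x)/2 → ∞.
Limit = ∞.

Final answer: ∞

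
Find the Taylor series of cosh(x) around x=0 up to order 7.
x^6/720 + x^4/24 + x^2/2 + 1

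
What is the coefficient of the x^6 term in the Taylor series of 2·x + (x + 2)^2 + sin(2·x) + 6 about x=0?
Expand to order 6: 2·x + (x + 2)^2 + sin(2·x) + 6 = 4·x^5/15 - 4·x^3/3 + x^2 + 8·x + 10 + O(x^7).
The coefficient of x^6 is 0.

Final answer: 0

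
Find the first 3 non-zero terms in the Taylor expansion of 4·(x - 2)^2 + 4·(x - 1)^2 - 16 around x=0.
8·x^2 - 24·x + 4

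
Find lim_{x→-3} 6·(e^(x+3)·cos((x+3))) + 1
Direct substitution at x = -3 gives 7.

Final answer: 7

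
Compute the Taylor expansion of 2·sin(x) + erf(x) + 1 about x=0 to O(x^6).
x^5·(1/60 + 1/(5·√(π))) + x^3·(-2/(3·√(π)) - 1/3) + x·(2/√(π) + 2) + 1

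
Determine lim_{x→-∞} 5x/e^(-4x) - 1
The quotient is an ∞/∞ indeterminate form as x → -∞.
Compare growth rates of the dominant terms (exponentials ≫ polynomials ≫ logarithms), or apply L'Hôpital's rule; the quotient → 0.
Adding the constant: 0 - 1 = -1. Limit = -1.

Final answer: -1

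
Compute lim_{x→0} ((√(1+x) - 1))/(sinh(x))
Both numerator and denominator → 0 as x → 0; this is a 0/0 indeterminate form.
Expand each to leading order near x = 0: numerator ~ x/2, denominator ~ x.
The limit of the ratio is 1/2.

Final answer: 1/2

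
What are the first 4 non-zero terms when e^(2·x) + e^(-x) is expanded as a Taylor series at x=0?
7·x^3/6 + 5·x^2/2 + x + 2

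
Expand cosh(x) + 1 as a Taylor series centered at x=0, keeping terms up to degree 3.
x^2/2 + 2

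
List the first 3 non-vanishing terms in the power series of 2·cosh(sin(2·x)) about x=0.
-4·x^4 + 4·x^2 + 2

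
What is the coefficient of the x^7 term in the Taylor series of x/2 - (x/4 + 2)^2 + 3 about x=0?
Expand to order 7: x/2 - (x/4 + 2)^2 + 3 = -x^2/16 - x/2 - 1 + O(x^8).
The coefficient of x^7 is 0.

Final answer: 0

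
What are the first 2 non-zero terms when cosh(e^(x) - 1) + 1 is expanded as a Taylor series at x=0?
x^2/2 + 2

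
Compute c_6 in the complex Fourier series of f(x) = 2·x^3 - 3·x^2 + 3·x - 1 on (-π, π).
Compute the real Fourier coefficients first: a_6 = -1/3, b_6 = -2·π^2/3 - 8/9.
Then c_6 = (a_6 − i·b_6)/2 = -1/6 + 4·i/9 + i·π^2/3.

Final answer: -1/6 + 4·i/9 + i·π^2/3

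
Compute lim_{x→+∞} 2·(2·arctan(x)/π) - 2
Evaluate the dominant behaviour as x → +∞; each term tends to a finite value or vanishes.
Limit = 0.

Final answer: 0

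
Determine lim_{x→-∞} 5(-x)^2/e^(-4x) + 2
The quotient is an ∞/∞ indeterminate form as x → -∞.
Compare growth rates of the dominant terms (exponentials ≫ polynomials ≫ logarithms), or apply L'Hôpital's rule; the quotient → 0.
Adding the constant: 0 + 2 = 2. Limit = 2.

Final answer: 2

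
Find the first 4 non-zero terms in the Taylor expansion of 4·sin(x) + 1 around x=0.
x^5/30 - 2·x^3/3 + 4·x + 1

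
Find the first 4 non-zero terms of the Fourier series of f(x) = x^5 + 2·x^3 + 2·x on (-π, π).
(-36·π^2 + 2·π^4 + 220)·sin(x) + (-π^4 - 13/2 + 3·π^2)·sin(2·x) + (-4·π^2/27 + 116/81 + 2·π^4/3)·sin(3·x) + (-π^4/2 - 3·π^2/8 - 55/64)·sin(4·x)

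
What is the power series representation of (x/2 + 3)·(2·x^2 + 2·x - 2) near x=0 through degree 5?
x^3 + 7·x^2 + 5·x - 6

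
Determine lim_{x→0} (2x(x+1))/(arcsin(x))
Both numerator and denominator → 0 as x → 0; this is a 0/0 indeterminate form.
Expand each to leading order near x = 0: numerator ~ 2·x, denominator ~ x.
The limit of the ratio is 2.

Final answer: 2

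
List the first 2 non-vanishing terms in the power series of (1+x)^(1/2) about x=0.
x/2 + 1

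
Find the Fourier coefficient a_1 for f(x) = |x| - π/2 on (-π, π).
a_1 = (1/π) ∫_{-π}^{π} f(x)·cos(1x) dx.
Evaluate the integral (use parity and integration by parts as needed): a_1 = -4/π.

Final answer: -4/π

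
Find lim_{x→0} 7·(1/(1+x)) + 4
Direct substitution at x = 0 gives 11.

Final answer: 11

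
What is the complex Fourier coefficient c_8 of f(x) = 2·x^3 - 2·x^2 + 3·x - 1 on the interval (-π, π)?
Compute the real Fourier coefficients first: a_8 = -1/8, b_8 = -π^2/2 - 45/64.
Then c_8 = (a_8 − i·b_8)/2 = -1/16 + 45·i/128 + i·π^2/4.

Final answer: -1/16 + 45·i/128 + i·π^2/4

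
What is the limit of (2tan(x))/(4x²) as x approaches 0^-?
Both numerator and denominator → 0 as x → 0^-; this is a 0/0 indeterminate form.
Expand each to leading order near x = 0: numerator ~ 2·x, denominator ~ 4·x^2.
The limit of the ratio is -∞.

Final answer: -∞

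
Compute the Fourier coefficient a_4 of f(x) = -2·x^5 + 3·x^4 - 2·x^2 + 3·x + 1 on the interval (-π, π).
a_4 = (1/π) ∫_{-π}^{π} f(x)·cos(4x) dx.
Evaluate the integral (use parity and integration by parts as needed): a_4 = -17/16 + 3·π^2/2.

Final answer: -17/16 + 3·π^2/2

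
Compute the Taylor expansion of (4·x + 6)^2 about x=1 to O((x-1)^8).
100 + 80·(x - 1) + 16·(x - 1)^2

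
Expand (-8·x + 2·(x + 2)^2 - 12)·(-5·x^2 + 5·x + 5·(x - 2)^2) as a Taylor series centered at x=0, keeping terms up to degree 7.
-30·x^3 + 40·x^2 + 60·x - 80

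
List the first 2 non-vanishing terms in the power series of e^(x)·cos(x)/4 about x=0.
x/4 + 1/4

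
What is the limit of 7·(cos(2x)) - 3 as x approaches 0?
Direct substitution at x = 0 gives 4.

Final answer: 4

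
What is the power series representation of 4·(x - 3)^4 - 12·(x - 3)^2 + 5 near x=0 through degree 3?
-48·x^3 + 204·x^2 - 360·x + 221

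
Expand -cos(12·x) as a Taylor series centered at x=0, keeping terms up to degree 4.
-864·x^4 + 72·x^2 - 1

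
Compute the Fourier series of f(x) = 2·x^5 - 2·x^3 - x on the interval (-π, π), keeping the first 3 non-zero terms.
(-84·π^2 + 4·π^4 + 502)·sin(x) + (-2·π^4 - 17 + 12·π^2)·sin(2·x) + (-116·π^2/27 + 178/81 + 4·π^4/3)·sin(3·x)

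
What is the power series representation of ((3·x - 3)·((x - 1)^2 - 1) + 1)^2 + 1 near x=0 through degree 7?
9·x^6 - 54·x^5 + 117·x^4 - 102·x^3 + 18·x^2 + 12·x + 2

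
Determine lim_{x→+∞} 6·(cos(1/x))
Evaluate the dominant behaviour as x → +∞; each term tends to a finite value or vanishes.
Limit = 6.

Final answer: 6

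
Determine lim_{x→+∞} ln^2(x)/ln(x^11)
This is an ∞/∞ indeterminate form as x → +∞.
Write ln(x^11) = 11·ln(x), reducing the quotient to ln(x)/11 → ∞.
Limit = ∞.

Final answer: ∞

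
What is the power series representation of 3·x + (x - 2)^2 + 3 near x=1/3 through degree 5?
61/9 - (x - 1/3)/3 + (x - 1/3)^2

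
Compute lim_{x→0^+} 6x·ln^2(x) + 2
The product is a 0·∞ indeterminate form at x → 0⁺.
Rewrite the product as 6·ln^2(x) / x^(-1) and apply L'Hôpital, or use the standard hierarchy x^(-1) ≫ |ln x|^2 as x → 0⁺.
The indeterminate product → 0, so the limit = 2.

Final answer: 2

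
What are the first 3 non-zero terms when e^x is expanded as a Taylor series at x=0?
x^2/2 + x + 1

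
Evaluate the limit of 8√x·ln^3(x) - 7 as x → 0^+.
The product is a 0·∞ indeterminate form at x → 0⁺.
Rewrite the product as 8·ln^3(x) / x^(-1/2) and apply L'Hôpital, or use the standard hierarchy x^(-1/2) ≫ |ln x|^3 as x → 0⁺.
The indeterminate product → 0, so the limit = -7.

Final answer: -7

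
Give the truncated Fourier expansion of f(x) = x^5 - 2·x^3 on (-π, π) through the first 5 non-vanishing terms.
(-44·π^2 + 2·π^4 + 264)·sin(x) + (-π^4 - 21/2 + 7·π^2)·sin(2·x) + (-76·π^2/27 + 152/81 + 2·π^4/3)·sin(3·x) + (-π^4/2 - 39/64 + 13·π^2/8)·sin(4·x) + (-28·π^2/25 + 168/625 + 2·π^4/5)·sin(5·x)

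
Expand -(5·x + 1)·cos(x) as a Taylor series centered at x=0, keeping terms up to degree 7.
x^7/144 + x^6/720 - 5·x^5/24 - x^4/24 + 5·x^3/2 + x^2/2 - 5·x - 1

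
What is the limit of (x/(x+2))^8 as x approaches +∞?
As x → +∞: x/(x+2) = 1/(1 + 2/x) → 1, and the 8th power of a limit-1 base also → 1.
Limit = 1.

Final answer: 1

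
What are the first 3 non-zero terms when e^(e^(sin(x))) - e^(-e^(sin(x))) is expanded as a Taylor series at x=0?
e·x^2 + x·(e^(-1) + e) - e^(-1) + e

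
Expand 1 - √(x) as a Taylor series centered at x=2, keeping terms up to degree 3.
-√(2) + 1 - √(2)·(x - 2)/4 + √(2)·(x - 2)^2/32 - √(2)·(x - 2)^3/128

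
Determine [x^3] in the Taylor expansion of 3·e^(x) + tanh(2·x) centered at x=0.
Expand to order 3: 3·e^(x) + tanh(2·x) = -13·x^3/6 + 3·x^2/2 + 5·x + 3 + O(x^4).
The coefficient of x^3 is -13/6.

Final answer: -13/6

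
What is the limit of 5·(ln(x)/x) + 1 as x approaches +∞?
Evaluate the dominant behaviour as x → +∞; each term tends to a finite value or vanishes.
Limit = 1.

Final answer: 1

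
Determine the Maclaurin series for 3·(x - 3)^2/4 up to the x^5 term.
3·x^2/4 - 9·x/2 + 27/4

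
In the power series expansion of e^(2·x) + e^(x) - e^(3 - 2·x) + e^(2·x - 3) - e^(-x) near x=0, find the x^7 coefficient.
Expand to order 7: e^(2·x) + e^(x) - e^(3 - 2·x) + e^(2·x - 3) - e^(-x) = x^7·(8·e^(-3)/315 + 13/504 + 8·e^(3)/315) + x^6·(-4·e^(3)/45 + 4·e^(-3)/45 + 4/45) + x^5·(4·e^(-3)/15 + 17/60 + 4·e^(3)/15) + x^4·(-2·e^(3)/3 + 2·e^(-3)/3 + 2/3) + x^3·(4·e^(-3)/3 + 5/3 + 4·e^(3)/3) + x^2·(-2·e^(3) + 2·e^(-3) + 2) + x·(2·e^(-3) + 4 + 2·e^(3)) - e^(3) + e^(-3) + 1 + O(x^8).
The coefficient of x^7 is 8·e^(-3)/315 + 13/504 + 8·e^(3)/315.

Final answer: 8·e^(-3)/315 + 13/504 + 8·e^(3)/315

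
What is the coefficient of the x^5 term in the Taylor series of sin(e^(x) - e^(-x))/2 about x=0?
Expand to order 5: sin(e^(x) - e^(-x))/2 = -23·x^5/120 - x^3/2 + x + O(x^6).
The coefficient of x^5 is -23/120.

Final answer: -23/120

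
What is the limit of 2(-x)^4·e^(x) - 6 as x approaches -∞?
The product is a 0·∞ indeterminate form at x → -∞.
Rewrite the product as 2(-x)^4 / e^(-x) (an ∞/∞ form) and apply L'Hôpital, or use the standard hierarchy e^(|x|) ≫ |(-x)^4| as x → -∞.
The indeterminate product → 0, so the limit = -6.

Final answer: -6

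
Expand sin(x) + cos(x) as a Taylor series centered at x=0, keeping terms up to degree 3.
-x^3/6 - x^2/2 + x + 1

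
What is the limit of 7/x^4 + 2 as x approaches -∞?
Evaluate the dominant behaviour as x → -∞; each term tends to a finite value or vanishes.
Limit = 2.

Final answer: 2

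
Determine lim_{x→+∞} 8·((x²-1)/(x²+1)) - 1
Evaluate the dominant behaviour as x → +∞; each term tends to a finite value or vanishes.
Limit = 7.

Final answer: 7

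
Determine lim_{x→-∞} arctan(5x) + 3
Evaluate the dominant behaviour as x → -∞; each term tends to a finite value or vanishes.
Limit = 3 - π/2.

Final answer: 3 - π/2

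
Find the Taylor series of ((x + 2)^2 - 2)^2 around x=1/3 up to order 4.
961/81 + 868·(x - 1/3)/27 + 86·(x - 1/3)^2/3 + 28·(x - 1/3)^3/3 + (x - 1/3)^4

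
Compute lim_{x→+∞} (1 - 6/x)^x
As x → +∞: this is the defining limit (1 - 6/x)^x → e^(-6).
Limit = e^(-6).

Final answer: e^(-6)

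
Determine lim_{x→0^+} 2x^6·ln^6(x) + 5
The product is a 0·∞ indeterminate form at x → 0⁺.
Rewrite the product as 2·ln^6(x) / x^(-6) and apply L'Hôpital, or use the standard hierarchy x^(-6) ≫ |ln x|^6 as x → 0⁺.
The indeterminate product → 0, so the limit = 5.

Final answer: 5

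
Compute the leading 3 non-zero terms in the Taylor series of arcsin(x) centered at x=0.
3·x^5/40 + x^3/6 + x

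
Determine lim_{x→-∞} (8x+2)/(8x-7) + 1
Evaluate the dominant behaviour as x → -∞; each term tends to a finite value or vanishes.
Limit = 2.

Final answer: 2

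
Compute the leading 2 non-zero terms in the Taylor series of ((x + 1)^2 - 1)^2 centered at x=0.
4·x^3 + 4·x^2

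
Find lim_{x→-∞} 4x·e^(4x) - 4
The product is a 0·∞ indeterminate form at x → -∞.
Rewrite the product as 4x / e^(-4x) (an ∞/∞ form) and apply L'Hôpital, or use the standard hierarchy e^(4|x|) ≫ |x| as x → -∞.
The indeterminate product → 0, so the limit = -4.

Final answer: -4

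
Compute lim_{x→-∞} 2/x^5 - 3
Evaluate the dominant behaviour as x → -∞; each term tends to a finite value or vanishes.
Limit = -3.

Final answer: -3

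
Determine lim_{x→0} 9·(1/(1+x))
Direct substitution at x = 0 gives 9.

Final answer: 9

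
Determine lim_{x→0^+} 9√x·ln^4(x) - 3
The product is a 0·∞ indeterminate form at x → 0⁺.
Rewrite the product as 9·ln^4(x) / x^(-1/2) and apply L'Hôpital, or use the standard hierarchy x^(-1/2) ≫ |ln x|^4 as x → 0⁺.
The indeterminate product → 0, so the limit = -3.

Final answer: -3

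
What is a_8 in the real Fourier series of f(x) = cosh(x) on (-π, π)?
a_8 = (1/π) ∫_{-π}^{π} f(x)·cos(8x) dx.
Evaluate the integral (use parity and integration by parts as needed): a_8 = 2·sinh(π)/(65·π).

Final answer: 2·sinh(π)/(65·π)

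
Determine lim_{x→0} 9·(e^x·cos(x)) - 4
Direct substitution at x = 0 gives 5.

Final answer: 5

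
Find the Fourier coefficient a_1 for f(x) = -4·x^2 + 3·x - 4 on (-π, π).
a_1 = (1/π) ∫_{-π}^{π} f(x)·cos(1x) dx.
Evaluate the integral (use parity and integration by parts as needed): a_1 = 16.

Final answer: 16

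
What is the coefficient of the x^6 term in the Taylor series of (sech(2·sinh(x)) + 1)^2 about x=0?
Expand to order 6: (sech(2·sinh(x)) + 1)^2 = -1072·x^6/45 + 44·x^4/3 - 8·x^2 + 4 + O(x^7).
The coefficient of x^6 is -1072/45.

Final answer: -1072/45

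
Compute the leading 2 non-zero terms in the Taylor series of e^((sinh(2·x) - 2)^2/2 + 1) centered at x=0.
-4·x·e^(3) + e^(3)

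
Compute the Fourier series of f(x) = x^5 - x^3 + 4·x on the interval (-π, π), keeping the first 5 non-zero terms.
(-42·π^2 + 2·π^4 + 260)·sin(x) + (-π^4 - 13 + 6·π^2)·sin(2·x) + (-58·π^2/27 + 332/81 + 2·π^4/3)·sin(3·x) + (-π^4/2 - 155/64 + 9·π^2/8)·sin(4·x) + (-18·π^2/25 + 1108/625 + 2·π^4/5)·sin(5·x)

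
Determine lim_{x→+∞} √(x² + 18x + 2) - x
This is an ∞ − ∞ indeterminate form.
Multiply and divide by the conjugate √(x²+18x + 2) + x; the x² terms cancel, leaving (18x + 2)/(√(x²+18x + 2)+x) → 18/2 = 9.
Limit = 9.

Final answer: 9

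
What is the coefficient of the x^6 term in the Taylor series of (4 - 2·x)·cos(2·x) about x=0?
Expand to order 6: (4 - 2·x)·cos(2·x) = -16·x^6/45 - 4·x^5/3 + 8·x^4/3 + 4·x^3 - 8·x^2 - 2·x + 4 + O(x^7).
The coefficient of x^6 is -16/45.

Final answer: -16/45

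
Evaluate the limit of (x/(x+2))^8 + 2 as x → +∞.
As x → +∞: x/(x+2) = 1/(1 + 2/x) → 1, and the 8th power of a limit-1 base also → 1; with the additive constant, 1 + 2 = 3.
Limit = 3.

Final answer: 3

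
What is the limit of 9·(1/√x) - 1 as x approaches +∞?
Evaluate the dominant behaviour as x → +∞; each term tends to a finite value or vanishes.
Limit = -1.

Final answer: -1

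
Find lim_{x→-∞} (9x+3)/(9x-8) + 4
Evaluate the dominant behaviour as x → -∞; each term tends to a finite value or vanishes.
Limit = 5.

Final answer: 5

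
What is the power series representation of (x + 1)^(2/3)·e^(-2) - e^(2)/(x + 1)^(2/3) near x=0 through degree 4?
x^4·(-110·e^(2)/243 - 7·e^(-2)/243) + x^3·(4·e^(-2)/81 + 40·e^(2)/81) + x^2·(-5·e^(2)/9 - e^(-2)/9) + x·(2·e^(-2)/3 + 2·e^(2)/3) - e^(2) + e^(-2)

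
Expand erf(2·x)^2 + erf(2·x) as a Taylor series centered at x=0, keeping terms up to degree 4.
-128·x^4/(3·π) - 16·x^3/(3·√(π)) + 16·x^2/π + 4·x/√(π)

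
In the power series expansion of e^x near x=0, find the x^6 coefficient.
Expand to order 6: e^x = x^6/720 + x^5/120 + x^4/24 + x^3/6 + x^2/2 + x + 1 + O(x^7).
The coefficient of x^6 is 1/720.

Final answer: 1/720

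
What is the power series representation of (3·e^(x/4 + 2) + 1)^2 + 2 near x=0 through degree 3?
x^3·(1 + 3·e^(2))^2·(e^(2)/(64·(1 + 3·e^(2))) + 9·e^(4)/(64·(1 + 3·e^(2))^2)) + x^2·(1 + 3·e^(2))^2·(9·e^(4)/(16·(1 + 3·e^(2))^2) + 3·e^(2)/(16·(1 + 3·e^(2)))) + 3·x·(1 + 3·e^(2))·e^(2)/2 + 2 + (1 + 3·e^(2))^2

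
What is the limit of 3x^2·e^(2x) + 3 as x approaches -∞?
The product is a 0·∞ indeterminate form at x → -∞.
Rewrite the product as 3x^2 / e^(-2x) (an ∞/∞ form) and apply L'Hôpital, or use the standard hierarchy e^(2|x|) ≫ |x^2| as x → -∞.
The indeterminate product → 0, so the limit = 3.

Final answer: 3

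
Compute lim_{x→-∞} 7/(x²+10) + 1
Evaluate the dominant behaviour as x → -∞; each term tends to a finite value or vanishes.
Limit = 1.

Final answer: 1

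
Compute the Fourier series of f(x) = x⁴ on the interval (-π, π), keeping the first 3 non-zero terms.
(48 - 8·π^2)·cos(x) + (-3 + 2·π^2)·cos(2·x) + π^4/5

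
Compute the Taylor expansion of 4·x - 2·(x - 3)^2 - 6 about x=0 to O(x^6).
-2·x^2 + 16·x - 24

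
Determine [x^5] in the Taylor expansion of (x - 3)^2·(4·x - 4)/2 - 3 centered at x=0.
Expand to order 5: (x - 3)^2·(4·x - 4)/2 - 3 = 2·x^3 - 14·x^2 + 30·x - 21 + O(x^6).
The coefficient of x^5 is 0.

Final answer: 0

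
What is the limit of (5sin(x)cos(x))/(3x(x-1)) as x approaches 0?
Both numerator and denominator → 0 as x → 0; this is a 0/0 indeterminate form.
Expand each to leading order near x = 0: numerator ~ 5·x, denominator ~ -3·x.
The limit of the ratio is -5/3.

Final answer: -5/3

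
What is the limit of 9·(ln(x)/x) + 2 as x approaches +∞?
Evaluate the dominant behaviour as x → +∞; each term tends to a finite value or vanishes.
Limit = 2.

Final answer: 2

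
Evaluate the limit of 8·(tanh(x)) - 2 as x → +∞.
Evaluate the dominant behaviour as x → +∞; each term tends to a finite value or vanishes.
Limit = 6.

Final answer: 6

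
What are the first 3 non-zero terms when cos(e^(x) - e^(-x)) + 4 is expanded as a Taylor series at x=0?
4·x^6/15 - 2·x^2 + 5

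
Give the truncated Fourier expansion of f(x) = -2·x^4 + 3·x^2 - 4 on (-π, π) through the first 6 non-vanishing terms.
(-108 + 16·π^2)·cos(x) + (9 - 4·π^2)·cos(2·x) + (-68/27 + 16·π^2/9)·cos(3·x) + (9/8 - π^2)·cos(4·x) + (-396/625 + 16·π^2/25)·cos(5·x) - 2·π^4/5 - 4 + π^2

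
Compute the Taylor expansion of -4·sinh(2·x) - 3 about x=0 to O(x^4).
-16·x^3/3 - 8·x - 3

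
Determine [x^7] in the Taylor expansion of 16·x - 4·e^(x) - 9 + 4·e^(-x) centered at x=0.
Expand to order 7: 16·x - 4·e^(x) - 9 + 4·e^(-x) = -x^7/630 - x^5/15 - 4·x^3/3 + 8·x - 9 + O(x^8).
The coefficient of x^7 is -1/630.

Final answer: -1/630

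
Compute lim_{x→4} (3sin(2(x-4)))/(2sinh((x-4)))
Both numerator and denominator → 0 as x → 4; this is a 0/0 indeterminate form.
Expand each to leading order near x = 4: numerator ~ 6·(x - 4), denominator ~ 2·(x - 4).
The limit of the ratio is 3.

Final answer: 3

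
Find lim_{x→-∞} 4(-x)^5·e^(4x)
This is a 0·∞ indeterminate form at x → -∞.
Rewrite the product as 4(-x)^5 / e^(-4x) (an ∞/∞ form) and apply L'Hôpital, or use the standard hierarchy e^(4|x|) ≫ |(-x)^5| as x → -∞.
The indeterminate product → 0, so the limit = 0.

Final answer: 0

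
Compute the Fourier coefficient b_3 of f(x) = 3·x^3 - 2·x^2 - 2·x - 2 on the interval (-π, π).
b_3 = (1/π) ∫_{-π}^{π} f(x)·sin(3x) dx.
Evaluate the integral (use parity and integration by parts as needed): b_3 = -8/3 + 2·π^2.

Final answer: -8/3 + 2·π^2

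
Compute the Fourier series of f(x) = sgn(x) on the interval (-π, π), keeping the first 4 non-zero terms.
4·sin(x)/π + 4·sin(3·x)/(3·π) + 4·sin(5·x)/(5·π) + 4·sin(7·x)/(7·π)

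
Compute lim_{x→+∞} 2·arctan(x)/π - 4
Evaluate the dominant behaviour as x → +∞; each term tends to a finite value or vanishes.
Limit = -3.

Final answer: -3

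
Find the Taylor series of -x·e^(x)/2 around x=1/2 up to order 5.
-e^(1/2)/4 - 3·e^(1/2)·(x - 1/2)/4 - 5·e^(1/2)·(x - 1/2)^2/8 - 7·e^(1/2)·(x - 1/2)^3/24 - 3·e^(1/2)·(x - 1/2)^4/32 - 11·e^(1/2)·(x - 1/2)^5/480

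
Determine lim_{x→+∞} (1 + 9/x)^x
As x → +∞: this is the defining limit (1 + 9/x)^x → e^9.
Limit = e^(9).

Final answer: e^(9)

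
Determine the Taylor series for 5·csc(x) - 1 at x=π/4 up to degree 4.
-1 + 5·√(2) - 5·√(2)·(x - π/4) + 15·√(2)·(x - π/4)^2/2 - 55·√(2)·(x - π/4)^3/6 + 95·√(2)·(x - π/4)^4/8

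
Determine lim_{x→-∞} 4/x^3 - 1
Evaluate the dominant behaviour as x → -∞; each term tends to a finite value or vanishes.
Limit = -1.

Final answer: -1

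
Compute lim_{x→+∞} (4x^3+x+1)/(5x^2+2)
This is an ∞/∞ indeterminate form as x → +∞.
Divide numerator and denominator by x^3 and let the lower-order terms vanish; the numerator's degree 3 exceeds the denominator's degree 2, so the quotient diverges.
Limit = ∞.

Final answer: ∞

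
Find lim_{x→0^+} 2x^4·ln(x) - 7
The product is a 0·∞ indeterminate form at x → 0⁺.
Rewrite the product as 2·ln(x) / x^(-4) and apply L'Hôpital, or use the standard hierarchy x^(-4) ≫ |ln x| as x → 0⁺.
The indeterminate product → 0, so the limit = -7.

Final answer: -7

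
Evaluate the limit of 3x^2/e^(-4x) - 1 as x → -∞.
The quotient is an ∞/∞ indeterminate form as x → -∞.
Compare growth rates of the dominant terms (exponentials ≫ polynomials ≫ logarithms), or apply L'Hôpital's rule; the quotient → 0.
Adding the constant: 0 - 1 = -1. Limit = -1.

Final answer: -1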